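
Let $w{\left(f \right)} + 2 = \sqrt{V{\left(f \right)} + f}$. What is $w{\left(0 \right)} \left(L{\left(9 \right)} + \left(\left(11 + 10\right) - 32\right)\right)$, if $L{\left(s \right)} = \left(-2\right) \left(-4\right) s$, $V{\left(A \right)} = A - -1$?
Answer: $-61$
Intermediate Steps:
$V{\left(A \right)} = 1 + A$ ($V{\left(A \right)} = A + 1 = 1 + A$)
$L{\left(s \right)} = 8 s$
$w{\left(f \right)} = -2 + \sqrt{1 + 2 f}$ ($w{\left(f \right)} = -2 + \sqrt{\left(1 + f\right) + f} = -2 + \sqrt{1 + 2 f}$)
$w{\left(0 \right)} \left(L{\left(9 \right)} + \left(\left(11 + 10\right) - 32\right)\right) = \left(-2 + \sqrt{1 + 2 \cdot 0}\right) \left(8 \cdot 9 + \left(\left(11 + 10\right) - 32\right)\right) = \left(-2 + \sqrt{1 + 0}\right) \left(72 + \left(21 - 32\right)\right) = \left(-2 + \sqrt{1}\right) \left(72 - 11\right) = \left(-2 + 1\right) 61 = \left(-1\right) 61 = -61$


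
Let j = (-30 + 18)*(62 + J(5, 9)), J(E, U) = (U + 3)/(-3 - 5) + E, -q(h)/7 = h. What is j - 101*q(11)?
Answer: 6991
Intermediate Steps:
q(h) = -7*h
J(E, U) = -3/8 + E - U/8 (J(E, U) = (3 + U)/(-8) + E = (3 + U)*(-1/8) + E = (-3/8 - U/8) + E = -3/8 + E - U/8)
j = -786 (j = (-30 + 18)*(62 + (-3/8 + 5 - 1/8*9)) = -12*(62 + (-3/8 + 5 - 9/8)) = -12*(62 + 7/2) = -12*131/2 = -786)
j - 101*q(11) = -786 - (-707)*11 = -786 - 101*(-77) = -786 + 7777 = 6991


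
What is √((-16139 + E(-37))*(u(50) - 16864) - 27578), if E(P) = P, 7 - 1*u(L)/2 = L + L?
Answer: √275773222 ≈ 16606.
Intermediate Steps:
u(L) = 14 - 4*L (u(L) = 14 - 2*(L + L) = 14 - 4*L)
√((-16139 + E(-37))*(u(50) - 16864) - 27578) = √((-16139 - 37)*((14 - 4*50) - 16864) - 27578) = √(-16176*((14 - 200) - 16864) - 27578) = √(-16176*(-186 - 16864) - 27578) = √(-16176*(-17050) - 27578) = √(275800800 - 27578) = √275773222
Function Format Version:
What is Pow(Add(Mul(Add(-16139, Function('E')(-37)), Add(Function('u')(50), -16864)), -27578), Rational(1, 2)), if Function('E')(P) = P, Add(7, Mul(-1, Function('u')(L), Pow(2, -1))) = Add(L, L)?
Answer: Pow(275773222, Rational(1, 2)) ≈ 16606.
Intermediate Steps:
Function('u')(L) = Add(14, Mul(-4, L)) (Function('u')(L) = Add(14, Mul(-2, Add(L, L))) = Add(14, Mul(-2, Mul(2, L))) = Add(14, Mul(-4, L)))
Pow(Add(Mul(Add(-16139, Function('E')(-37)), Add(Function('u')(50), -16864)), -27578), Rational(1, 2)) = Pow(Add(Mul(Add(-16139, -37), Add(Add(14, Mul(-4, 50)), -16864)), -27578), Rational(1, 2)) = Pow(Add(Mul(-16176, Add(Add(14, -200), -16864)), -27578), Rational(1, 2)) = Pow(Add(Mul(-16176, Add(-186, -16864)), -27578), Rational(1, 2)) = Pow(Add(Mul(-16176, -17050), -27578), Rational(1, 2)) = Pow(Add(275800800, -27578), Rational(1, 2)) = Pow(275773222, Rational(1, 2))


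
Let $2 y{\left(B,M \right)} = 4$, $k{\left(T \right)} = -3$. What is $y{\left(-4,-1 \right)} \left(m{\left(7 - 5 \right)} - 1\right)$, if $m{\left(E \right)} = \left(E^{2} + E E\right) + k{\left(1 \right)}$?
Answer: $8$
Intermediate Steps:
$y{\left(B,M \right)} = 2$ ($y{\left(B,M \right)} = \frac{1}{2} \cdot 4 = 2$)
$m{\left(E \right)} = -3 + 2 E^{2}$ ($m{\left(E \right)} = \left(E^{2} + E E\right) - 3 = \left(E^{2} + E^{2}\right) - 3 = 2 E^{2} - 3 = -3 + 2 E^{2}$)
$y{\left(-4,-1 \right)} \left(m{\left(7 - 5 \right)} - 1\right) = 2 \left(\left(-3 + 2 \left(7 - 5\right)^{2}\right) - 1\right) = 2 \left(\left(-3 + 2 \cdot 2^{2}\right) - 1\right) = 2 \left(\left(-3 + 2 \cdot 4\right) - 1\right) = 2 \left(\left(-3 + 8\right) - 1\right) = 2 \left(5 - 1\right) = 2 \cdot 4 = 8$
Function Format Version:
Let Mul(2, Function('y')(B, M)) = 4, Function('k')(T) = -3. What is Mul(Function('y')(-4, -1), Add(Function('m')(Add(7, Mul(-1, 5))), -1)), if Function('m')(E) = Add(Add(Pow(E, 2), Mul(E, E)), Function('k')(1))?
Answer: 8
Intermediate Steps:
Function('y')(B, M) = 2 (Function('y')(B, M) = Mul(Rational(1, 2), 4) = 2)
Function('m')(E) = Add(-3, Mul(2, Pow(E, 2))) (Function('m')(E) = Add(Add(Pow(E, 2), Mul(E, E)), -3) = Add(Add(Pow(E, 2), Pow(E, 2)), -3) = Add(Mul(2, Pow(E, 2)), -3) = Add(-3, Mul(2, Pow(E, 2))))
Mul(Function('y')(-4, -1), Add(Function('m')(Add(7, Mul(-1, 5))), -1)) = Mul(2, Add(Add(-3, Mul(2, Pow(Add(7, Mul(-1, 5)), 2))), -1)) = Mul(2, Add(Add(-3, Mul(2, Pow(Add(7, -5), 2))), -1)) = Mul(2, Add(Add(-3, Mul(2, Pow(2, 2))), -1)) = Mul(2, Add(Add(-3, Mul(2, 4)), -1)) = Mul(2, Add(Add(-3, 8), -1)) = Mul(2, Add(5, -1)) = Mul(2, 4) = 8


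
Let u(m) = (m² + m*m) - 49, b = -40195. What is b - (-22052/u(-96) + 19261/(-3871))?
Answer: -2859860597380/71160593 ≈ -40189.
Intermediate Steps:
u(m) = -49 + 2*m² (u(m) = (m² + m²) - 49 = 2*m² - 49 = -49 + 2*m²)
b - (-22052/u(-96) + 19261/(-3871)) = -40195 - (-22052/(-49 + 2*(-96)²) + 19261/(-3871)) = -40195 - (-22052/(-49 + 2*9216) + 19261*(-1/3871)) = -40195 - (-22052/(-49 + 18432) - 19261/3871) = -40195 - (-22052/18383 - 19261/3871) = -40195 - 1*(-439438255/71160593) = -40195 + 439438255/71160593 = -2859860597380/71160593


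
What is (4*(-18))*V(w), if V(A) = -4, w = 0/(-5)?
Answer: 288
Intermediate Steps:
w = 0 (w = 0*(-1/5) = 0)
(4*(-18))*V(w) = (4*(-18))*(-4) = -72*(-4) = 288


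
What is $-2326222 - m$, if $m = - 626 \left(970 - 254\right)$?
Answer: $-1878006$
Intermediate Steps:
$m = -448216$ ($m = \left(-626\right) 716 = -448216$)
$-2326222 - m = -2326222 - -448216 = -2326222 + 448216 = -1878006$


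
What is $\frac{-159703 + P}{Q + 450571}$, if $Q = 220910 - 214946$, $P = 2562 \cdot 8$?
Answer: $- \frac{139207}{456535} \approx -0.30492$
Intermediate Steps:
$P = 20496$
$Q = 5964$
$\frac{-159703 + P}{Q + 450571} = \frac{-159703 + 20496}{5964 + 450571} = - \frac{139207}{456535}$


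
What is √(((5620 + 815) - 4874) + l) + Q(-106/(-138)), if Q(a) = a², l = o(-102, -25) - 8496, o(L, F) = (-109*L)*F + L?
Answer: 2809/4761 + I*√284987 ≈ 0.59 + 533.84*I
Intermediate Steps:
o(L, F) = L - 109*F*L (o(L, F) = -109*F*L + L = L - 109*F*L)
l = -286548 (l = -102*(1 - 109*(-25)) - 8496 = -102*(1 + 2725) - 8496 = -102*2726 - 8496 = -278052 - 8496 = -286548)
√(((5620 + 815) - 4874) + l) + Q(-106/(-138)) = √(((5620 + 815) - 4874) - 286548) + (-106/(-138))² = √((6435 - 4874) - 286548) + (-106*(-1/138))² = √(1561 - 286548) + (53/69)² = √(-284987) + 2809/4761 = I*√284987 + 2809/4761 = 2809/4761 + I*√284987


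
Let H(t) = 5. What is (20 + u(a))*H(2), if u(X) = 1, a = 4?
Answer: 105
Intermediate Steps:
(20 + u(a))*H(2) = (20 + 1)*5 = 21*5 = 105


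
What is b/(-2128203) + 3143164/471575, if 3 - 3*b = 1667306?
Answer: 1895830143191/273711089925 ≈ 6.9264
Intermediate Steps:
b = -1667303/3 (b = 1 - ⅓*1667306 = 1 - 1667306/3 = -1667303/3 ≈ -5.5577e+5)
b/(-2128203) + 3143164/471575 = -1667303/3/(-2128203) + 3143164/471575 = -1667303/3*(-1/2128203) + 3143164*(1/471575) = 151573/580419 + 3143164/471575 = 1895830143191/273711089925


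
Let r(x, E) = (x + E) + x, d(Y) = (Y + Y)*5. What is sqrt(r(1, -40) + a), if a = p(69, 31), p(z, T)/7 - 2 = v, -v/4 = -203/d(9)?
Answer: sqrt(8810)/15 ≈ 6.2574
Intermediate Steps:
d(Y) = 10*Y (d(Y) = (2*Y)*5 = 10*Y)
v = 406/45 (v = -(-812)/(10*9) = -(-812)/90 = -4*(-203/90) = 406/45 ≈ 9.0222)
r(x, E) = E + 2*x (r(x, E) = (E + x) + x = E + 2*x)
p(z, T) = 3472/45 (p(z, T) = 14 + 7*(406/45) = 14 + 2842/45 = 3472/45)
a = 3472/45 ≈ 77.156
sqrt(r(1, -40) + a) = sqrt((-40 + 2*1) + 3472/45) = sqrt((-40 + 2) + 3472/45) = sqrt(-38 + 3472/45) = sqrt(1762/45) = sqrt(8810)/15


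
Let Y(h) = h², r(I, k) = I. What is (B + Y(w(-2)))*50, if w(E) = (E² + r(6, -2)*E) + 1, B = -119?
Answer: -3500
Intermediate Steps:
w(E) = 1 + E² + 6*E (w(E) = (E² + 6*E) + 1 = 1 + E² + 6*E)
(B + Y(w(-2)))*50 = (-119 + (1 + (-2)² + 6*(-2))²)*50 = (-119 + (1 + 4 - 12)²)*50 = (-119 + (-7)²)*50 = (-119 + 49)*50 = -70*50 = -3500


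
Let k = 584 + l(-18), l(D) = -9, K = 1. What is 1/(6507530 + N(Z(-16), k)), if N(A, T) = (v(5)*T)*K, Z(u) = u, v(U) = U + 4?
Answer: 1/6512705 ≈ 1.5355e-7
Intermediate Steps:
v(U) = 4 + U
k = 575 (k = 584 - 9 = 575)
N(A, T) = 9*T (N(A, T) = ((4 + 5)*T)*1 = (9*T)*1 = 9*T)
1/(6507530 + N(Z(-16), k)) = 1/(6507530 + 9*575) = 1/(6507530 + 5175) = 1/6512705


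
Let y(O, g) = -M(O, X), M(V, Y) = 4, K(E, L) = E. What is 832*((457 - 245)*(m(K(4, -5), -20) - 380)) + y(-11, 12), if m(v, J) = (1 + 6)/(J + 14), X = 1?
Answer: -201695116/3 ≈ -6.7232e+7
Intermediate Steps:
m(v, J) = 7/(14 + J)
y(O, g) = -4 (y(O, g) = -1*4 = -4)
832*((457 - 245)*(m(K(4, -5), -20) - 380)) + y(-11, 12) = 832*((457 - 245)*(7/(14 - 20) - 380)) - 4 = 832*(212*(7/(-6) - 380)) - 4 = 832*(212*(7*(-⅙) - 380)) - 4 = 832*(212*(-7/6 - 380)) - 4 = 832*(212*(-2287/6)) - 4 = 832*(-242422/3) - 4 = -201695104/3 - 4 = -201695116/3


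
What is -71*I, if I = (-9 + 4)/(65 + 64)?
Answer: 355/129 ≈ 2.7519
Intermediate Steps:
I = -5/129 ≈ -0.038760
-71*I = -71*(-5/129) = 355/129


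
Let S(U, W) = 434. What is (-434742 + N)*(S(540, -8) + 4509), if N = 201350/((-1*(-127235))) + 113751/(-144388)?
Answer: -7895672135854517407/3674241436 ≈ -2.1489e+9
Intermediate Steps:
N = 2919883063/3674241436 (N = 201350/127235 + 113751*(-1/144388) = 201350*(1/127235) - 113751/144388 = 40270/25447 - 113751/144388 = 2919883063/3674241436 ≈ 0.79469)
(-434742 + N)*(S(540, -8) + 4509) = (-434742 + 2919883063/3674241436)*(434 + 4509) = -1597344150486449/3674241436*4943 = -7895672135854517407/3674241436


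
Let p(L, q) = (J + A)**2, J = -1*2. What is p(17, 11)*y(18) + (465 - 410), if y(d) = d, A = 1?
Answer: 73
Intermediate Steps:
J = -2
p(L, q) = 1 (p(L, q) = (-2 + 1)**2 = (-1)**2 = 1)
p(17, 11)*y(18) + (465 - 410) = 1*18 + (465 - 410) = 18 + 55 = 73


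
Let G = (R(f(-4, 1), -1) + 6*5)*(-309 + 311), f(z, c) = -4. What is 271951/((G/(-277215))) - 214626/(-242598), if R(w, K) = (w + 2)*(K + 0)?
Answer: -3048199248480001/2587712 ≈ -1.1780e+9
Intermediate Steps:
R(w, K) = K*(2 + w) (R(w, K) = (2 + w)*K = K*(2 + w))
G = 64 (G = (-(2 - 4) + 6*5)*(-309 + 311) = (-1*(-2) + 30)*2 = (2 + 30)*2 = 32*2 = 64)
271951/((G/(-277215))) - 214626/(-242598) = 271951/((64/(-277215))) - 214626/(-242598) = 271951/((64*(-1/277215))) - 214626*(-1/242598) = 271951/(-64/277215) + 35771/40433 = 271951*(-277215/64) + 35771/40433 = -75388896465/64 + 35771/40433 = -3048199248480001/2587712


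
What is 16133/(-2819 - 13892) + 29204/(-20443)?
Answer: -48107939/20095469 ≈ -2.3940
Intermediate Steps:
16133/(-2819 - 13892) + 29204/(-20443) = 16133/(-16711) + 29204*(-1/20443) = 16133*(-1/16711) - 29204/20443 = -949/983 - 29204/20443 = -48107939/20095469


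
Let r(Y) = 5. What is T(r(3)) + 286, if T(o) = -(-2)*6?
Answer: 298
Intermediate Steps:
T(o) = 12 (T(o) = -1*(-12) = 12)
T(r(3)) + 286 = 12 + 286 = 298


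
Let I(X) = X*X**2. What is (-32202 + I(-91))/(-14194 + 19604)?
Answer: -785773/5410 ≈ -145.24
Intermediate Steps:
I(X) = X**3
(-32202 + I(-91))/(-14194 + 19604) = (-32202 + (-91)**3)/(-14194 + 19604) = (-32202 - 753571)/5410 = -785773*1/5410 = -785773/5410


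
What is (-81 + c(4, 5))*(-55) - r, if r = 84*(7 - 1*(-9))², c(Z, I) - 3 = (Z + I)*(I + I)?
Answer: -22164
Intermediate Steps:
c(Z, I) = 3 + 2*I*(I + Z) (c(Z, I) = 3 + (Z + I)*(I + I) = 3 + (I + Z)*(2*I) = 3 + 2*I*(I + Z))
r = 21504 (r = 84*(7 + 9)² = 84*16² = 84*256 = 21504)
(-81 + c(4, 5))*(-55) - r = (-81 + (3 + 2*5² + 2*5*4))*(-55) - 1*21504 = (-81 + (3 + 2*25 + 40))*(-55) - 21504 = (-81 + (3 + 50 + 40))*(-55) - 21504 = (-81 + 93)*(-55) - 21504 = 12*(-55) - 21504 = -660 - 21504 = -22164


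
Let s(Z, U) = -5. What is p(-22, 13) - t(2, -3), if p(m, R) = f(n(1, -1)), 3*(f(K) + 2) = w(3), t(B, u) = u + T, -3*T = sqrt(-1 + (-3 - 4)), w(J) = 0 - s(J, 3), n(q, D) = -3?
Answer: 8/3 + 2*I*sqrt(2)/3 ≈ 2.6667 + 0.94281*I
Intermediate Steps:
w(J) = 5 (w(J) = 0 - 1*(-5) = 0 + 5 = 5)
T = -2*I*sqrt(2)/3 (T = -sqrt(-1 + (-3 - 4))/3 = -sqrt(-1 - 7)/3 = -2*I*sqrt(2)/3 ≈ -0.94281*I)
t(B, u) = u - 2*I*sqrt(2)/3
f(K) = -1/3 (f(K) = -2 + (1/3)*5 = -2 + 5/3 = -1/3)
p(m, R) = -1/3
p(-22, 13) - t(2, -3) = -1/3 - (-3 - 2*I*sqrt(2)/3) = -1/3 + (3 + 2*I*sqrt(2)/3) = 8/3 + 2*I*sqrt(2)/3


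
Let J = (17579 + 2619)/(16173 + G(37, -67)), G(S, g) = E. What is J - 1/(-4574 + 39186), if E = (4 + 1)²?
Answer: 349538489/280322588 ≈ 1.2469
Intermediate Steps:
E = 25 (E = 5² = 25)
G(S, g) = 25
J = 10099/8099 (J = (17579 + 2619)/(16173 + 25) = 20198/16198 = 20198*(1/16198) = 10099/8099 ≈ 1.2469)
J - 1/(-4574 + 39186) = 10099/8099 - 1/(-4574 + 39186) = 10099/8099 - 1/34612 = 349538489/280322588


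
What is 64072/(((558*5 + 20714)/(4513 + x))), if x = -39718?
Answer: -281956845/2938 ≈ -95969.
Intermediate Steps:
64072/(((558*5 + 20714)/(4513 + x))) = 64072/(((558*5 + 20714)/(4513 - 39718))) = 64072/(((2790 + 20714)/(-35205))) = 64072/((23504*(-1/35205))) = 64072/(-23504/35205) = 64072*(-35205/23504) = -281956845/2938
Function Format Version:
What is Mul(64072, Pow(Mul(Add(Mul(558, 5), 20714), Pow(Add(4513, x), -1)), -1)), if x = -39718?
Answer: Rational(-281956845, 2938) ≈ -95969.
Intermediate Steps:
Mul(64072, Pow(Mul(Add(Mul(558, 5), 20714), Pow(Add(4513, x), -1)), -1)) = Mul(64072, Pow(Mul(Add(Mul(558, 5), 20714), Pow(Add(4513, -39718), -1)), -1)) = Mul(64072, Pow(Mul(Add(2790, 20714), Pow(-35205, -1)), -1)) = Mul(64072, Pow(Mul(23504, Rational(-1, 35205)), -1)) = Mul(64072, Pow(Rational(-23504, 35205), -1)) = Mul(64072, Rational(-35205, 23504)) = Rational(-281956845, 2938)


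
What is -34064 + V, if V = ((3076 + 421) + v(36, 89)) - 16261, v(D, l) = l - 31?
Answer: -46770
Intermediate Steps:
v(D, l) = -31 + l
V = -12706 (V = ((3076 + 421) + (-31 + 89)) - 16261 = (3497 + 58) - 16261 = 3555 - 16261 = -12706)
-34064 + V = -34064 - 12706 = -46770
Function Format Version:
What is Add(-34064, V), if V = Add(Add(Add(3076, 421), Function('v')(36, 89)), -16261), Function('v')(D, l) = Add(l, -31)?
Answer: -46770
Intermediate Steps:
Function('v')(D, l) = Add(-31, l)
V = -12706 (V = Add(Add(Add(3076, 421), Add(-31, 89)), -16261) = Add(Add(3497, 58), -16261) = Add(3555, -16261) = -12706)
Add(-34064, V) = Add(-34064, -12706) = -46770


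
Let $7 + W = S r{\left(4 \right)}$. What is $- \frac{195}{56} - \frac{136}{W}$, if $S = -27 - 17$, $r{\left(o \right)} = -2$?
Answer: $- \frac{23411}{4536} \approx -5.1612$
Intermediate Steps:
$S = -44$ ($S = -27 - 17 = -44$)
$W = 81$ ($W = -7 - -88 = -7 + 88 = 81$)
$- \frac{195}{56} - \frac{136}{W} = - \frac{195}{56} - \frac{136}{81} = - \frac{23411}{4536}$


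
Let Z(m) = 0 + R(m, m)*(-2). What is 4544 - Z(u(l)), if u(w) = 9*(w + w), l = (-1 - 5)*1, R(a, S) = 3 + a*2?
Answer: 4118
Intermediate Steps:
R(a, S) = 3 + 2*a
l = -6 (l = -6*1 = -6)
u(w) = 18*w (u(w) = 9*(2*w) = 18*w)
Z(m) = -6 - 4*m (Z(m) = 0 + (3 + 2*m)*(-2) = 0 + (-6 - 4*m) = -6 - 4*m)
4544 - Z(u(l)) = 4544 - (-6 - 72*(-6)) = 4544 - (-6 - 4*(-108)) = 4544 - (-6 + 432) = 4544 - 1*426 = 4544 - 426 = 4118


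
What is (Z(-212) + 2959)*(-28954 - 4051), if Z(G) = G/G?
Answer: -97694800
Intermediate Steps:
Z(G) = 1
(Z(-212) + 2959)*(-28954 - 4051) = (1 + 2959)*(-28954 - 4051) = 2960*(-33005) = -97694800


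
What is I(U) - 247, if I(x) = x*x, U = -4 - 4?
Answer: -183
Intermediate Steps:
U = -8
I(x) = x**2
I(U) - 247 = (-8)**2 - 247 = 64 - 247 = -183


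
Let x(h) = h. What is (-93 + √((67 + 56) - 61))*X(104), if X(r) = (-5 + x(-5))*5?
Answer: 4650 - 50*√62 ≈ 4256.3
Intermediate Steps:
X(r) = -50 (X(r) = (-5 - 5)*5 = -10*5 = -50)
(-93 + √((67 + 56) - 61))*X(104) = (-93 + √((67 + 56) - 61))*(-50) = (-93 + √(123 - 61))*(-50) = (-93 + √62)*(-50) = 4650 - 50*√62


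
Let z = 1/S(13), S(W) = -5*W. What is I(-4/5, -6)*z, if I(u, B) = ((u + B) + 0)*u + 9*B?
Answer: 1214/1625 ≈ 0.74708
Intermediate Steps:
I(u, B) = 9*B + u*(B + u) (I(u, B) = ((B + u) + 0)*u + 9*B = (B + u)*u + 9*B = u*(B + u) + 9*B = 9*B + u*(B + u))
z = -1/65 (z = 1/(-5*13) = 1/(-65) = -1/65 ≈ -0.015385)
I(-4/5, -6)*z = ((-4/5)**2 + 9*(-6) - (-24)/5)*(-1/65) = ((-4*1/5)**2 - 54 - (-24)/5)*(-1/65) = ((-4/5)**2 - 54 - 6*(-4/5))*(-1/65) = (16/25 - 54 + 24/5)*(-1/65) = -1214/25*(-1/65) = 1214/1625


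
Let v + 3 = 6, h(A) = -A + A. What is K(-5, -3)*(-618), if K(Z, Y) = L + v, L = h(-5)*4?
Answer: -1854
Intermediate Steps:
h(A) = 0
v = 3 (v = -3 + 6 = 3)
L = 0 (L = 0*4 = 0)
K(Z, Y) = 3 (K(Z, Y) = 0 + 3 = 3)
K(-5, -3)*(-618) = 3*(-618) = -1854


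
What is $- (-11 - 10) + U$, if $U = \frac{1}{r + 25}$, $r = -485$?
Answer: $\frac{9659}{460} \approx 20.998$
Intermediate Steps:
$U = - \frac{1}{460}$ ($U = \frac{1}{-485 + 25} = \frac{1}{-460} = - \frac{1}{460} \approx -0.0021739$)
$- (-11 - 10) + U = - (-11 - 10) - \frac{1}{460} = \left(-1\right) \left(-21\right) - \frac{1}{460} = 21 - \frac{1}{460} = \frac{9659}{460}$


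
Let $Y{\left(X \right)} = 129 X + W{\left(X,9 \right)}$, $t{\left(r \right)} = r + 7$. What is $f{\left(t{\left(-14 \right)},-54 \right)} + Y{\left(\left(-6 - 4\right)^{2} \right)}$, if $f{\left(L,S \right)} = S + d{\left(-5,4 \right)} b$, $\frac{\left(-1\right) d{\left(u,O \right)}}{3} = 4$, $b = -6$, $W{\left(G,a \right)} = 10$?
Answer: $12928$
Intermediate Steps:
$d{\left(u,O \right)} = -12$ ($d{\left(u,O \right)} = \left(-3\right) 4 = -12$)
$t{\left(r \right)} = 7 + r$
$f{\left(L,S \right)} = 72 + S$ ($f{\left(L,S \right)} = S - -72 = S + 72 = 72 + S$)
$Y{\left(X \right)} = 10 + 129 X$ ($Y{\left(X \right)} = 129 X + 10 = 10 + 129 X$)
$f{\left(t{\left(-14 \right)},-54 \right)} + Y{\left(\left(-6 - 4\right)^{2} \right)} = \left(72 - 54\right) + \left(10 + 129 \left(-6 - 4\right)^{2}\right) = 18 + \left(10 + 129 \left(-10\right)^{2}\right) = 18 + \left(10 + 129 \cdot 100\right) = 18 + \left(10 + 12900\right) = 18 + 12910 = 12928$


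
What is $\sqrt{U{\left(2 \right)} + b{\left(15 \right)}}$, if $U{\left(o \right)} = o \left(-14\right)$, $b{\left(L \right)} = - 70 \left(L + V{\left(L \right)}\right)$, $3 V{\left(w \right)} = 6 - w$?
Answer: $2 i \sqrt{217} \approx 29.462 i$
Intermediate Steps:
$V{\left(w \right)} = 2 - \frac{w}{3}$ ($V{\left(w \right)} = \frac{6 - w}{3} = 2 - \frac{w}{3}$)
$b{\left(L \right)} = -140 - \frac{140 L}{3}$ ($b{\left(L \right)} = - 70 \left(L - \left(-2 + \frac{L}{3}\right)\right) = - 70 \left(2 + \frac{2 L}{3}\right) = -140 - \frac{140 L}{3}$)
$U{\left(o \right)} = - 14 o$
$\sqrt{U{\left(2 \right)} + b{\left(15 \right)}} = \sqrt{\left(-14\right) 2 - 840} = \sqrt{-28 - 840} = \sqrt{-868} = 2 i \sqrt{217}$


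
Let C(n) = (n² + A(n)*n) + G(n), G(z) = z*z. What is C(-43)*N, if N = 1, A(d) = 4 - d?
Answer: 1677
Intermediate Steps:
G(z) = z²
C(n) = 2*n² + n*(4 - n) (C(n) = (n² + (4 - n)*n) + n² = (n² + n*(4 - n)) + n² = 2*n² + n*(4 - n))
C(-43)*N = -43*(4 - 43)*1 = -43*(-39)*1 = 1677*1 = 1677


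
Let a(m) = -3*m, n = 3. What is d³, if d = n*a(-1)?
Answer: 729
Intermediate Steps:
d = 9 (d = 3*(-3*(-1)) = 3*3 = 9)
d³ = 9³ = 729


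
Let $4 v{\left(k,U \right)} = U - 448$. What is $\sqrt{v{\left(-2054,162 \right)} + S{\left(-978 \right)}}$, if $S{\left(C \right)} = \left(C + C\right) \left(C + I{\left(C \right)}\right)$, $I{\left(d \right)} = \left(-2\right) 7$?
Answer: $\frac{\sqrt{7761122}}{2} \approx 1392.9$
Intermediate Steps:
$I{\left(d \right)} = -14$
$v{\left(k,U \right)} = -112 + \frac{U}{4}$ ($v{\left(k,U \right)} = \frac{U - 448}{4} = \frac{-448 + U}{4} = -112 + \frac{U}{4}$)
$S{\left(C \right)} = 2 C \left(-14 + C\right)$ ($S{\left(C \right)} = \left(C + C\right) \left(C - 14\right) = 2 C \left(-14 + C\right)$)
$\sqrt{v{\left(-2054,162 \right)} + S{\left(-978 \right)}} = \sqrt{\left(-112 + \frac{1}{4} \cdot 162\right) + 2 \left(-978\right) \left(-14 - 978\right)} = \sqrt{\left(-112 + \frac{81}{2}\right) + 2 \left(-978\right) \left(-992\right)} = \sqrt{- \frac{143}{2} + 1940352} = \sqrt{\frac{3880561}{2}} = \frac{\sqrt{7761122}}{2}$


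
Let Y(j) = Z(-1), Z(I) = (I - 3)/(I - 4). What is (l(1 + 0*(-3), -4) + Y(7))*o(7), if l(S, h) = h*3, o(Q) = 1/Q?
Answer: -8/5 ≈ -1.6000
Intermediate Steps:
Z(I) = (-3 + I)/(-4 + I)
Y(j) = ⅘ (Y(j) = (-3 - 1)/(-4 - 1) = -4/(-5) = -⅕*(-4) = ⅘)
l(S, h) = 3*h
(l(1 + 0*(-3), -4) + Y(7))*o(7) = (3*(-4) + ⅘)/7 = (-12 + ⅘)*(⅐) = -56/5*⅐ = -8/5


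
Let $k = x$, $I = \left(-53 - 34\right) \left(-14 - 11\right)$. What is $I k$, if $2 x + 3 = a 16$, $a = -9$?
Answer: $- \frac{319725}{2} \approx -1.5986 \cdot 10^{5}$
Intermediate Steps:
$I = 2175$ ($I = \left(-87\right) \left(-25\right) = 2175$)
$x = - \frac{147}{2}$ ($x = - \frac{3}{2} + \frac{\left(-9\right) 16}{2} = - \frac{3}{2} + \frac{1}{2} \left(-144\right) = - \frac{3}{2} - 72 = - \frac{147}{2} \approx -73.5$)
$k = - \frac{147}{2} \approx -73.5$
$I k = 2175 \left(- \frac{147}{2}\right) = - \frac{319725}{2}$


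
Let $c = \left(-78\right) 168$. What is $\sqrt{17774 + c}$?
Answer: $\sqrt{4670} \approx 68.337$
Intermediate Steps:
$c = -13104$
$\sqrt{17774 + c} = \sqrt{17774 - 13104} = \sqrt{4670}$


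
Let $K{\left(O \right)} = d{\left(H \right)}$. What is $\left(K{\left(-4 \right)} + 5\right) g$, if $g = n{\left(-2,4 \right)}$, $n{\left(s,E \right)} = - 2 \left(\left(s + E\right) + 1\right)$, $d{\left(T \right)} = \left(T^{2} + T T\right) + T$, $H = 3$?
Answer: $-156$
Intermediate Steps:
$d{\left(T \right)} = T + 2 T^{2}$ ($d{\left(T \right)} = \left(T^{2} + T^{2}\right) + T = 2 T^{2} + T = T + 2 T^{2}$)
$K{\left(O \right)} = 21$ ($K{\left(O \right)} = 3 \left(1 + 2 \cdot 3\right) = 3 \left(1 + 6\right) = 3 \cdot 7 = 21$)
$n{\left(s,E \right)} = -2 - 2 E - 2 s$ ($n{\left(s,E \right)} = - 2 \left(\left(E + s\right) + 1\right) = - 2 \left(1 + E + s\right) = -2 - 2 E - 2 s$)
$g = -6$ ($g = -2 - 8 - -4 = -2 - 8 + 4 = -6$)
$\left(K{\left(-4 \right)} + 5\right) g = \left(21 + 5\right) \left(-6\right) = 26 \left(-6\right) = -156$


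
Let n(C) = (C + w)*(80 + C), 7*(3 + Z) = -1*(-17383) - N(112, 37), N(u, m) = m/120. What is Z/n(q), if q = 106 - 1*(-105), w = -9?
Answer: 297629/7053840 ≈ 0.042194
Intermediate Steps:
N(u, m) = m/120 (N(u, m) = m*(1/120) = m/120)
q = 211 (q = 106 + 105 = 211)
Z = 297629/120 (Z = -3 + (-1*(-17383) - 37/120)/7 = -3 + (17383 - 1*37/120)/7 = -3 + (17383 - 37/120)/7 = -3 + (⅐)*(2085923/120) = -3 + 297989/120 = 297629/120 ≈ 2480.2)
n(C) = (-9 + C)*(80 + C) (n(C) = (C - 9)*(80 + C) = (-9 + C)*(80 + C))
Z/n(q) = 297629/(120*(-720 + 211² + 71*211)) = 297629/(120*(-720 + 44521 + 14981)) = (297629/120)/58782 = (297629/120)*(1/58782) = 297629/7053840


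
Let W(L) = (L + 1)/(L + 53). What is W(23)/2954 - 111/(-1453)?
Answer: 3119352/40775539 ≈ 0.076501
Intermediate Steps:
W(L) = (1 + L)/(53 + L)
W(23)/2954 - 111/(-1453) = ((1 + 23)/(53 + 23))/2954 - 111/(-1453) = (24/76)*(1/2954) - 111*(-1/1453) = ((1/76)*24)*(1/2954) + 111/1453 = (6/19)*(1/2954) + 111/1453 = 3/28063 + 111/1453 = 3119352/40775539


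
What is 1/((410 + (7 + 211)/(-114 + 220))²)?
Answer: 2809/476941921 ≈ 5.8896e-6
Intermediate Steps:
1/((410 + (7 + 211)/(-114 + 220))²) = 1/((410 + 218/106)²) = 1/((410 + 218*(1/106))²) = 1/((410 + 109/53)²) = 1/((21839/53)²) = 1/(476941921/2809) = 2809/476941921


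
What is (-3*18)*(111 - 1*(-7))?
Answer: -6372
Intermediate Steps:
(-3*18)*(111 - 1*(-7)) = -54*(111 + 7) = -54*118 = -6372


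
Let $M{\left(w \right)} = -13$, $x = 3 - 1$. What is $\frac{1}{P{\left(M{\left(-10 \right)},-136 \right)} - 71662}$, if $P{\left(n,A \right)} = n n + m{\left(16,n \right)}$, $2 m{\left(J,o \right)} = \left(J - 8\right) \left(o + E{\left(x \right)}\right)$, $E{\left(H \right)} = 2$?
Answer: $- \frac{1}{71537} \approx -1.3979 \cdot 10^{-5}$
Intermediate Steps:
$x = 2$ ($x = 3 - 1 = 2$)
$m{\left(J,o \right)} = \frac{\left(-8 + J\right) \left(2 + o\right)}{2}$ ($m{\left(J,o \right)} = \frac{\left(J - 8\right) \left(o + 2\right)}{2} = \frac{\left(-8 + J\right) \left(2 + o\right)}{2}$)
$P{\left(n,A \right)} = 8 + n^{2} + 4 n$ ($P{\left(n,A \right)} = n n + \left(-8 + 16 - 4 n + \frac{1}{2} \cdot 16 n\right) = n^{2} + \left(-8 + 16 - 4 n + 8 n\right) = n^{2} + \left(8 + 4 n\right) = 8 + n^{2} + 4 n$)
$\frac{1}{P{\left(M{\left(-10 \right)},-136 \right)} - 71662} = \frac{1}{\left(8 + \left(-13\right)^{2} + 4 \left(-13\right)\right) - 71662} = \frac{1}{\left(8 + 169 - 52\right) - 71662} = \frac{1}{125 - 71662} = \frac{1}{-71537} = - \frac{1}{71537}$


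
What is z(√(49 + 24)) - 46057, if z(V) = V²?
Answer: -45984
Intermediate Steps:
z(√(49 + 24)) - 46057 = (√(49 + 24))² - 46057 = (√73)² - 46057 = 73 - 46057 = -45984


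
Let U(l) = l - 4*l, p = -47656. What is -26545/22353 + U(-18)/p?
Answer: -633117791/532627284 ≈ -1.1887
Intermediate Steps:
U(l) = -3*l
-26545/22353 + U(-18)/p = -26545/22353 - 3*(-18)/(-47656) = -26545*1/22353 + 54*(-1/47656) = -26545/22353 - 27/23828 = -633117791/532627284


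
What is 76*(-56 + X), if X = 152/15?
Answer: -52288/15 ≈ -3485.9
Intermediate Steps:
X = 152/15 (X = 152*(1/15) = 152/15 ≈ 10.133)
76*(-56 + X) = 76*(-56 + 152/15) = 76*(-688/15) = -52288/15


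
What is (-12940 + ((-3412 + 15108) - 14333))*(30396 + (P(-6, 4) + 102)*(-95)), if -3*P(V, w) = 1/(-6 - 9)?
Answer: -2902540295/9 ≈ -3.2250e+8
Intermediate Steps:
P(V, w) = 1/45 (P(V, w) = -1/(3*(-6 - 9)) = -⅓/(-15) = -⅓*(-1/15) = 1/45)
(-12940 + ((-3412 + 15108) - 14333))*(30396 + (P(-6, 4) + 102)*(-95)) = (-12940 + ((-3412 + 15108) - 14333))*(30396 + (1/45 + 102)*(-95)) = (-12940 + (11696 - 14333))*(30396 + (4591/45)*(-95)) = (-12940 - 2637)*(30396 - 87229/9) = -15577*186335/9 = -2902540295/9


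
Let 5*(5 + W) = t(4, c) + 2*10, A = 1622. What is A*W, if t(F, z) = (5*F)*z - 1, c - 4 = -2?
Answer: 55148/5 ≈ 11030.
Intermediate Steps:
c = 2 (c = 4 - 2 = 2)
t(F, z) = -1 + 5*F*z (t(F, z) = 5*F*z - 1 = -1 + 5*F*z)
W = 34/5 (W = -5 + ((-1 + 5*4*2) + 2*10)/5 = -5 + ((-1 + 40) + 20)/5 = -5 + (39 + 20)/5 = -5 + (1/5)*59 = -5 + 59/5 = 34/5 ≈ 6.8000)
A*W = 1622*(34/5) = 55148/5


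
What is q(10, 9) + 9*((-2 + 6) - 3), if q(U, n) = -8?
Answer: 1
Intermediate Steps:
q(10, 9) + 9*((-2 + 6) - 3) = -8 + 9*((-2 + 6) - 3) = -8 + 9*(4 - 3) = -8 + 9*1 = -8 + 9 = 1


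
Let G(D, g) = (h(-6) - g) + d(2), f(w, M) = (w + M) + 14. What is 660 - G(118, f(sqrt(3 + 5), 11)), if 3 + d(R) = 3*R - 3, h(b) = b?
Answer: 691 + 2*sqrt(2) ≈ 693.83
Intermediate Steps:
d(R) = -6 + 3*R (d(R) = -3 + (3*R - 3) = -3 + (-3 + 3*R) = -6 + 3*R)
f(w, M) = 14 + M + w (f(w, M) = (M + w) + 14 = 14 + M + w)
G(D, g) = -6 - g (G(D, g) = (-6 - g) + (-6 + 3*2) = (-6 - g) + (-6 + 6) = (-6 - g) + 0 = -6 - g)
660 - G(118, f(sqrt(3 + 5), 11)) = 660 - (-6 - (14 + 11 + sqrt(3 + 5))) = 660 - (-6 - (14 + 11 + sqrt(8))) = 660 - (-6 - (14 + 11 + 2*sqrt(2))) = 660 - (-6 - (25 + 2*sqrt(2))) = 660 - (-6 + (-25 - 2*sqrt(2))) = 660 - (-31 - 2*sqrt(2)) = 660 + (31 + 2*sqrt(2)) = 691 + 2*sqrt(2)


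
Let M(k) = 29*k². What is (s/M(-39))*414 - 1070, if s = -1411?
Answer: -5308976/4901 ≈ -1083.2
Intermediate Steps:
(s/M(-39))*414 - 1070 = -1411/(29*(-39)²)*414 - 1070 = -1411/(29*1521)*414 - 1070 = -1411/44109*414 - 1070 = -64906/4901 - 1070 = -5308976/4901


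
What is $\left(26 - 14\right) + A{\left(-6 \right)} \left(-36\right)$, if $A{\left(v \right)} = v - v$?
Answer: $12$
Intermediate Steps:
$A{\left(v \right)} = 0$
$\left(26 - 14\right) + A{\left(-6 \right)} \left(-36\right) = \left(26 - 14\right) + 0 \left(-36\right) = \left(26 - 14\right) + 0 = 12 + 0 = 12$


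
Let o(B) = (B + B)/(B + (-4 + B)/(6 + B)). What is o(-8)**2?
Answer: 64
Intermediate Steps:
o(B) = 2*B/(B + (-4 + B)/(6 + B)) (o(B) = (2*B)/(B + (-4 + B)/(6 + B)) = 2*B/(B + (-4 + B)/(6 + B)))
o(-8)**2 = (2*(-8)*(6 - 8)/(-4 + (-8)**2 + 7*(-8)))**2 = (2*(-8)*(-2)/(-4 + 64 - 56))**2 = (2*(-8)*(-2)/4)**2 = (2*(-8)*(1/4)*(-2))**2 = 8**2 = 64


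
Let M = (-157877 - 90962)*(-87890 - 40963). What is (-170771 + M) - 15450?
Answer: 32063465446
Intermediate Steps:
M = 32063651667 (M = -248839*(-128853) = 32063651667)
(-170771 + M) - 15450 = (-170771 + 32063651667) - 15450 = 32063480896 - 15450 = 32063465446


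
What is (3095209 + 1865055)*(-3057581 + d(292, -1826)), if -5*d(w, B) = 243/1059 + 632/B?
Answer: -4887966740459262960/322289 ≈ -1.5166e+13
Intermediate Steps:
d(w, B) = -81/1765 - 632/(5*B) (d(w, B) = -(243/1059 + 632/B)/5 = -(243*(1/1059) + 632/B)/5 = -(81/353 + 632/B)/5 = -81/1765 - 632/(5*B))
(3095209 + 1865055)*(-3057581 + d(292, -1826)) = (3095209 + 1865055)*(-3057581 + (1/1765)*(-223096 - 81*(-1826))/(-1826)) = 4960264*(-3057581 + (1/1765)*(-1/1826)*(-223096 + 147906)) = 4960264*(-3057581 + (1/1765)*(-1/1826)*(-75190)) = 4960264*(-3057581 + 7519/322289) = 4960264*(-985424715390/322289) = -4887966740459262960/322289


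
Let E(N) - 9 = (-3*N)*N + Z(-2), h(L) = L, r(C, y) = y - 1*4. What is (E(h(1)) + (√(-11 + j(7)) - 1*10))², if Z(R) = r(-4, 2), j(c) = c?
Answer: 32 - 24*I ≈ 32.0 - 24.0*I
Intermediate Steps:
r(C, y) = -4 + y (r(C, y) = y - 4 = -4 + y)
Z(R) = -2 (Z(R) = -4 + 2 = -2)
E(N) = 7 - 3*N² (E(N) = 9 + ((-3*N)*N - 2) = 9 + (-3*N² - 2) = 9 + (-2 - 3*N²) = 7 - 3*N²)
(E(h(1)) + (√(-11 + j(7)) - 1*10))² = ((7 - 3*1²) + (√(-11 + 7) - 1*10))² = ((7 - 3*1) + (√(-4) - 10))² = ((7 - 3) + (2*I - 10))² = (4 + (-10 + 2*I))² = (-6 + 2*I)²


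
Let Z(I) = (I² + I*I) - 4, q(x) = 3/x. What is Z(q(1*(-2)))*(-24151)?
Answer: -24151/2 ≈ -12076.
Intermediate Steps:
Z(I) = -4 + 2*I² (Z(I) = (I² + I²) - 4 = 2*I² - 4 = -4 + 2*I²)
Z(q(1*(-2)))*(-24151) = (-4 + 2*(3/((1*(-2))))²)*(-24151) = (-4 + 2*(3/(-2))²)*(-24151) = (-4 + 2*(3*(-½))²)*(-24151) = (-4 + 2*(-3/2)²)*(-24151) = (-4 + 2*(9/4))*(-24151) = (-4 + 9/2)*(-24151) = (½)*(-24151) = -24151/2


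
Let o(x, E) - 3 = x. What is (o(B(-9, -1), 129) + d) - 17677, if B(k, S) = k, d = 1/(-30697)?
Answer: -542815052/30697 ≈ -17683.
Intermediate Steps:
d = -1/30697 ≈ -3.2576e-5
o(x, E) = 3 + x
(o(B(-9, -1), 129) + d) - 17677 = ((3 - 9) - 1/30697) - 17677 = (-6 - 1/30697) - 17677 = -184183/30697 - 17677 = -542815052/30697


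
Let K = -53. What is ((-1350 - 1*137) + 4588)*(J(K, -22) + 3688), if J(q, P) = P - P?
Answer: 11436488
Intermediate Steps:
J(q, P) = 0
((-1350 - 1*137) + 4588)*(J(K, -22) + 3688) = ((-1350 - 1*137) + 4588)*(0 + 3688) = ((-1350 - 137) + 4588)*3688 = (-1487 + 4588)*3688 = 3101*3688 = 11436488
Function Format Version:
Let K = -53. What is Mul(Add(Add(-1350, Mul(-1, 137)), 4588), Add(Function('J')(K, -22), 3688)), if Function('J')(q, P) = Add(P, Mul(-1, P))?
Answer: 11436488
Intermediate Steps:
Function('J')(q, P) = 0
Mul(Add(Add(-1350, Mul(-1, 137)), 4588), Add(Function('J')(K, -22), 3688)) = Mul(Add(Add(-1350, Mul(-1, 137)), 4588), Add(0, 3688)) = Mul(Add(Add(-1350, -137), 4588), 3688) = Mul(Add(-1487, 4588), 3688) = Mul(3101, 3688) = 11436488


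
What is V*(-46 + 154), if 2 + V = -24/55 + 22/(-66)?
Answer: -16452/55 ≈ -299.13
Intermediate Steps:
V = -457/165 (V = -2 + (-24/55 + 22/(-66)) = -2 + (-24*1/55 + 22*(-1/66)) = -2 + (-24/55 - 1/3) = -2 - 127/165 = -457/165 ≈ -2.7697)
V*(-46 + 154) = -457*(-46 + 154)/165 = -457/165*108 = -16452/55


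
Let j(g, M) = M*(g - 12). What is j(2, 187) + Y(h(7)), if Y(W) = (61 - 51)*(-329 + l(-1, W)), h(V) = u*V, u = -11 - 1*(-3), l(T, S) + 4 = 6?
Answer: -5140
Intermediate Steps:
l(T, S) = 2 (l(T, S) = -4 + 6 = 2)
j(g, M) = M*(-12 + g)
u = -8 (u = -11 + 3 = -8)
h(V) = -8*V
Y(W) = -3270 (Y(W) = (61 - 51)*(-329 + 2) = 10*(-327) = -3270)
j(2, 187) + Y(h(7)) = 187*(-12 + 2) - 3270 = 187*(-10) - 3270 = -1870 - 3270 = -5140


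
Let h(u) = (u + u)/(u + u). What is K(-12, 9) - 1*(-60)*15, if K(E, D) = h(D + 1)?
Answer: 901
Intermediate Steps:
h(u) = 1 (h(u) = (2*u)/((2*u)) = (2*u)*(1/(2*u)) = 1)
K(E, D) = 1
K(-12, 9) - 1*(-60)*15 = 1 - 1*(-60)*15 = 1 + 60*15 = 1 + 900 = 901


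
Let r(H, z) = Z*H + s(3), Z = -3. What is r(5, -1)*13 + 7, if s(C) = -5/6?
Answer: -1193/6 ≈ -198.83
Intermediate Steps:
s(C) = -⅚ (s(C) = -5*⅙ = -⅚)
r(H, z) = -⅚ - 3*H (r(H, z) = -3*H - ⅚ = -⅚ - 3*H)
r(5, -1)*13 + 7 = (-⅚ - 3*5)*13 + 7 = (-⅚ - 15)*13 + 7 = -95/6*13 + 7 = -1235/6 + 7 = -1193/6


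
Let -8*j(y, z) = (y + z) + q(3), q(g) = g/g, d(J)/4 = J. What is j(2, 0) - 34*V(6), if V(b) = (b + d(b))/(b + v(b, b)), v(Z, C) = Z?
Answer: -683/8 ≈ -85.375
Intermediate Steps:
d(J) = 4*J
q(g) = 1
V(b) = 5/2 (V(b) = (b + 4*b)/(b + b) = (5*b)/((2*b)) = (5*b)*(1/(2*b)) = 5/2)
j(y, z) = -1/8 - y/8 - z/8 (j(y, z) = -((y + z) + 1)/8 = -(1 + y + z)/8 = -1/8 - y/8 - z/8)
j(2, 0) - 34*V(6) = (-1/8 - 1/8*2 - 1/8*0) - 34*5/2 = (-1/8 - 1/4 + 0) - 85 = -3/8 - 85 = -683/8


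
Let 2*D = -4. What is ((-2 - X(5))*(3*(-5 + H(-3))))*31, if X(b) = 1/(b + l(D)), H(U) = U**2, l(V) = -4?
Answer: -1116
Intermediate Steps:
D = -2 (D = (1/2)*(-4) = -2)
X(b) = 1/(-4 + b) (X(b) = 1/(b - 4) = 1/(-4 + b))
((-2 - X(5))*(3*(-5 + H(-3))))*31 = ((-2 - 1/(-4 + 5))*(3*(-5 + (-3)**2)))*31 = ((-2 - 1/1)*(3*(-5 + 9)))*31 = ((-2 - 1*1)*(3*4))*31 = ((-2 - 1)*12)*31 = -3*12*31 = -36*31 = -1116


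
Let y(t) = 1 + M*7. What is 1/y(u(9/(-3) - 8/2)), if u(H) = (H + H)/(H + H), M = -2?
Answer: -1/13 ≈ -0.076923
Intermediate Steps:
u(H) = 1 (u(H) = (2*H)/((2*H)) = (2*H)*(1/(2*H)) = 1)
y(t) = -13 (y(t) = 1 - 2*7 = 1 - 14 = -13)
1/y(u(9/(-3) - 8/2)) = 1/(-13) = -1/13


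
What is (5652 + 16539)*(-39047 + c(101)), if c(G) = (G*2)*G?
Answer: -413751195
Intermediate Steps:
c(G) = 2*G**2 (c(G) = (2*G)*G = 2*G**2)
(5652 + 16539)*(-39047 + c(101)) = (5652 + 16539)*(-39047 + 2*101**2) = 22191*(-39047 + 2*10201) = 22191*(-39047 + 20402) = 22191*(-18645) = -413751195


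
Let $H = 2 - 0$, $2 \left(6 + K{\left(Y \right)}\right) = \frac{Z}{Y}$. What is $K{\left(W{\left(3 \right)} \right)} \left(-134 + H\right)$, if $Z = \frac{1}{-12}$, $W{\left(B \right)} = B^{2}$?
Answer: $\frac{14267}{18} \approx 792.61$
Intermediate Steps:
$Z = - \frac{1}{12} \approx -0.083333$
$K{\left(Y \right)} = -6 - \frac{1}{24 Y}$ ($K{\left(Y \right)} = -6 + \frac{\left(- \frac{1}{12}\right) \frac{1}{Y}}{2} = -6 - \frac{1}{24 Y}$)
$H = 2$ ($H = 2 + 0 = 2$)
$K{\left(W{\left(3 \right)} \right)} \left(-134 + H\right) = \left(-6 - \frac{1}{24 \cdot 3^{2}}\right) \left(-134 + 2\right) = \left(-6 - \frac{1}{24 \cdot 9}\right) \left(-132\right) = \left(-6 - \frac{1}{216}\right) \left(-132\right) = \left(- \frac{1297}{216}\right) \left(-132\right) = \frac{14267}{18}$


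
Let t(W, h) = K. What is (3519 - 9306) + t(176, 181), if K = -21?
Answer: -5808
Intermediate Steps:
t(W, h) = -21
(3519 - 9306) + t(176, 181) = (3519 - 9306) - 21 = -5787 - 21 = -5808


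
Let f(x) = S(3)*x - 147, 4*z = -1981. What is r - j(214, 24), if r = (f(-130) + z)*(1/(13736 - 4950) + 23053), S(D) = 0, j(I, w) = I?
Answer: -520342180787/35144 ≈ -1.4806e+7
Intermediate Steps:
z = -1981/4 (z = (¼)*(-1981) = -1981/4 ≈ -495.25)
f(x) = -147 (f(x) = 0*x - 147 = 0 - 147 = -147)
r = -520334659971/35144 (r = (-147 - 1981/4)*(1/(13736 - 4950) + 23053) = -2569*(1/8786 + 23053)/4 = -2569/4*202543659/8786 = -520334659971/35144 ≈ -1.4806e+7)
r - j(214, 24) = -520334659971/35144 - 1*214 = -520334659971/35144 - 214 = -520342180787/35144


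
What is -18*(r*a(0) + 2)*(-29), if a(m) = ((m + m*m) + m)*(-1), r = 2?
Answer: 1044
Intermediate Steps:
a(m) = -m² - 2*m (a(m) = ((m + m²) + m)*(-1) = (m² + 2*m)*(-1) = -m² - 2*m)
-18*(r*a(0) + 2)*(-29) = -18*(2*(-1*0*(2 + 0)) + 2)*(-29) = -18*(2*(-1*0*2) + 2)*(-29) = -18*(2*0 + 2)*(-29) = -18*(0 + 2)*(-29) = -18*2*(-29) = -36*(-29) = 1044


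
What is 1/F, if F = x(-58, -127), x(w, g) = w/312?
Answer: -156/29 ≈ -5.3793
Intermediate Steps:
x(w, g) = w/312 (x(w, g) = w*(1/312) = w/312)
F = -29/156 (F = (1/312)*(-58) = -29/156 ≈ -0.18590)
1/F = 1/(-29/156) = -156/29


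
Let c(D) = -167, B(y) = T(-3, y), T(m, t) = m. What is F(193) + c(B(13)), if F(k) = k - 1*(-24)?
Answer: 50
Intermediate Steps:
B(y) = -3
F(k) = 24 + k (F(k) = k + 24 = 24 + k)
F(193) + c(B(13)) = (24 + 193) - 167 = 217 - 167 = 50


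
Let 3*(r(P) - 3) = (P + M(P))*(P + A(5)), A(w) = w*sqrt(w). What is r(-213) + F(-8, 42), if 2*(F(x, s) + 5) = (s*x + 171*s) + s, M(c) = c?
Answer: 33688 - 710*sqrt(5) ≈ 32100.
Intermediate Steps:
A(w) = w**(3/2)
F(x, s) = -5 + 86*s + s*x/2 (F(x, s) = -5 + ((s*x + 171*s) + s)/2 = -5 + ((171*s + s*x) + s)/2 = -5 + (172*s + s*x)/2 = -5 + (86*s + s*x/2) = -5 + 86*s + s*x/2)
r(P) = 3 + 2*P*(P + 5*sqrt(5))/3 (r(P) = 3 + ((P + P)*(P + 5**(3/2)))/3 = 3 + ((2*P)*(P + 5*sqrt(5)))/3 = 3 + (2*P*(P + 5*sqrt(5)))/3 = 3 + 2*P*(P + 5*sqrt(5))/3)
r(-213) + F(-8, 42) = (3 + (2/3)*(-213)**2 + (10/3)*(-213)*sqrt(5)) + (-5 + 86*42 + (1/2)*42*(-8)) = (3 + (2/3)*45369 - 710*sqrt(5)) + (-5 + 3612 - 168) = (3 + 30246 - 710*sqrt(5)) + 3439 = (30249 - 710*sqrt(5)) + 3439 = 33688 - 710*sqrt(5)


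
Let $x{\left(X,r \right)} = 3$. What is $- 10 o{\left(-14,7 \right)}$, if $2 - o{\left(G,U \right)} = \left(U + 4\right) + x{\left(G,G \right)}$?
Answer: $120$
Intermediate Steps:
$o{\left(G,U \right)} = -5 - U$ ($o{\left(G,U \right)} = 2 - \left(\left(U + 4\right) + 3\right) = 2 - \left(\left(4 + U\right) + 3\right) = 2 - \left(7 + U\right) = -5 - U$)
$- 10 o{\left(-14,7 \right)} = - 10 \left(-5 - 7\right) = \left(-10\right) \left(-12\right) = 120$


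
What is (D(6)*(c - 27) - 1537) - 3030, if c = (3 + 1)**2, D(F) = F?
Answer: -4633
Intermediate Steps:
c = 16 (c = 4**2 = 16)
(D(6)*(c - 27) - 1537) - 3030 = (6*(16 - 27) - 1537) - 3030 = (6*(-11) - 1537) - 3030 = (-66 - 1537) - 3030 = -1603 - 3030 = -4633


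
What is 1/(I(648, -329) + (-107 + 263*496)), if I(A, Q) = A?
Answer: 1/130989 ≈ 7.6342e-6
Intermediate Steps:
1/(I(648, -329) + (-107 + 263*496)) = 1/(648 + (-107 + 263*496)) = 1/(648 + (-107 + 130448)) = 1/(648 + 130341) = 1/130989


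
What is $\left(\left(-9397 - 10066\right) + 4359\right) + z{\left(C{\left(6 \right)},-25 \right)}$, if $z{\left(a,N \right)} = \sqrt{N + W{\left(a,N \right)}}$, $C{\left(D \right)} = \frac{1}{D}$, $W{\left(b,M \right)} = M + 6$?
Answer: $-15104 + 2 i \sqrt{11} \approx -15104.0 + 6.6332 i$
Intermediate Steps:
$W{\left(b,M \right)} = 6 + M$
$z{\left(a,N \right)} = \sqrt{6 + 2 N}$ ($z{\left(a,N \right)} = \sqrt{N + \left(6 + N\right)} = \sqrt{6 + 2 N}$)
$\left(\left(-9397 - 10066\right) + 4359\right) + z{\left(C{\left(6 \right)},-25 \right)} = \left(\left(-9397 - 10066\right) + 4359\right) + \sqrt{6 + 2 \left(-25\right)} = \left(-19463 + 4359\right) + \sqrt{6 - 50} = -15104 + \sqrt{-44} = -15104 + 2 i \sqrt{11}$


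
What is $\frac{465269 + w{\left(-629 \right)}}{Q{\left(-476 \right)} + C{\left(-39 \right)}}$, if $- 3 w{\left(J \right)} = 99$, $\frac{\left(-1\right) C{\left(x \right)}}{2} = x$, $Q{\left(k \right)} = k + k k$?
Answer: $\frac{232618}{113089} \approx 2.0569$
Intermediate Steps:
$Q{\left(k \right)} = k + k^{2}$
$C{\left(x \right)} = - 2 x$
$w{\left(J \right)} = -33$ ($w{\left(J \right)} = \left(- \frac{1}{3}\right) 99 = -33$)
$\frac{465269 + w{\left(-629 \right)}}{Q{\left(-476 \right)} + C{\left(-39 \right)}} = \frac{465269 - 33}{- 476 \left(1 - 476\right) - -78} = \frac{465236}{\left(-476\right) \left(-475\right) + 78} = \frac{465236}{226100 + 78} = \frac{465236}{226178} = 465236 \cdot \frac{1}{226178} = \frac{232618}{113089}$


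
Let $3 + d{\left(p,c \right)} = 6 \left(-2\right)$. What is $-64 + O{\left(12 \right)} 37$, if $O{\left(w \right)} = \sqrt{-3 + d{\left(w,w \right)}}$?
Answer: $-64 + 111 i \sqrt{2} \approx -64.0 + 156.98 i$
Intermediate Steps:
$d{\left(p,c \right)} = -15$ ($d{\left(p,c \right)} = -3 + 6 \left(-2\right) = -3 - 12 = -15$)
$O{\left(w \right)} = 3 i \sqrt{2}$ ($O{\left(w \right)} = \sqrt{-3 - 15} = \sqrt{-18} = 3 i \sqrt{2}$)
$-64 + O{\left(12 \right)} 37 = -64 + 3 i \sqrt{2} \cdot 37 = -64 + 111 i \sqrt{2}$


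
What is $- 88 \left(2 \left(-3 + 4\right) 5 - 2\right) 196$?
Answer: $-137984$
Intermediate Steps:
$- 88 \left(2 \left(-3 + 4\right) 5 - 2\right) 196 = - 88 \left(2 \cdot 1 \cdot 5 - 2\right) 196 = - 88 \left(2 \cdot 5 - 2\right) 196 = - 88 \left(10 - 2\right) 196 = \left(-88\right) 8 \cdot 196 = \left(-704\right) 196 = -137984$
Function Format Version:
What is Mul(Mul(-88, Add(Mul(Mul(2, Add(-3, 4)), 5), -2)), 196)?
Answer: -137984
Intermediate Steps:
Mul(Mul(-88, Add(Mul(Mul(2, Add(-3, 4)), 5), -2)), 196) = Mul(Mul(-88, Add(Mul(Mul(2, 1), 5), -2)), 196) = Mul(Mul(-88, Add(Mul(2, 5), -2)), 196) = Mul(Mul(-88, Add(10, -2)), 196) = Mul(Mul(-88, 8), 196) = Mul(-704, 196) = -137984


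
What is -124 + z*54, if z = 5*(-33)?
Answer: -9034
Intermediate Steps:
z = -165
-124 + z*54 = -124 - 165*54 = -124 - 8910 = -9034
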